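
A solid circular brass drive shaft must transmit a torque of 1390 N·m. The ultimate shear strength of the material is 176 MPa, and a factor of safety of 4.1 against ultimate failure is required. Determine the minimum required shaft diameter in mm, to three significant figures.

d = 54.8 mm

Allowable shear stress τ_allow = 176/4.1 = 42.93 MPa.
For a solid shaft τ = 16T/(πd³), so d³ = 16T/(π τ_allow) = 16×1390000/(π×42.93) = 164900 mm³.
d = (164900)^(1/3) = 54.84 mm.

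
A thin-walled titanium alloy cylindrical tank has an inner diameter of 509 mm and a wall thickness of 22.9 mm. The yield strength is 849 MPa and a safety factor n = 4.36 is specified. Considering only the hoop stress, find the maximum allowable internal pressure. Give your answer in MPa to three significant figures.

p_allow = 17.5 MPa

σ_allow = 849/4.36 = 194.7 MPa.
σ_h = pD/(2t) → p_allow = 2σ_allow t/D = 2×194.7×22.9/509 = 17.52 MPa.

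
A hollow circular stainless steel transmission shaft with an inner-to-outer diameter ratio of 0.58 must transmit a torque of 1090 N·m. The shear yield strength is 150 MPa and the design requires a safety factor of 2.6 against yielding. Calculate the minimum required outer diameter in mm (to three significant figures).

d_o = 47.7 mm

τ_allow = 150/2.6 = 57.69 MPa.
For a hollow shaft τ = 16T/[πd_o³(1−k⁴)] with k = 0.58, so 1−k⁴ = 0.8868.
d_o³ = 16T/[π τ_allow (1−k⁴)] = 16×1090000/(π×57.69×0.8868) = 108500 mm³.
d_o = 47.70 mm.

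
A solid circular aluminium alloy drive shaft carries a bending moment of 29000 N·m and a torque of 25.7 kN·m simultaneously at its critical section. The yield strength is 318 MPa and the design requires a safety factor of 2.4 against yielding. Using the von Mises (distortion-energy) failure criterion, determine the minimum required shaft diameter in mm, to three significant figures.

σ_allow = σ_y/n = 318/2.4 = 132.5 MPa.
For a solid shaft σ_b = 32M/(πd³) and τ = 16T/(πd³), so the von Mises stress is σ' = (16/πd³)·√(4M²+3T²).
√(4M²+3T²) = √(4×(2.900×10^7)² + 3×(2.570×10^7)²) = 7.311×10^7 N·mm.
d³ = 16×7.311×10^7/(π×132.5) = 2.810×10^6 mm³.
d = 141.1 mm.

d = 141 mm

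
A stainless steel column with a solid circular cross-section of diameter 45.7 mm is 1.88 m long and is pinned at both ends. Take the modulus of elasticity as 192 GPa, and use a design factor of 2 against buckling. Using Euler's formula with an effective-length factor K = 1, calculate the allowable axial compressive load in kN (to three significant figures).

I = πd⁴/64 = π×45.7⁴/64 = 214100 mm⁴.
Effective length L_e = KL = 1×1.88 m = 1880 mm.
Euler critical load P_cr = π²EI/L_e² = π²×192000×214100/1880² = 114800 N.
P_allow = P_cr/n = 114800/2 = 57400 N.

P_allow = 57.4 kN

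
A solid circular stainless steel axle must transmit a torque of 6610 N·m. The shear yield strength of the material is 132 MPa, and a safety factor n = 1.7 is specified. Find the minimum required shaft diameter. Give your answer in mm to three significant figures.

Allowable shear stress τ_allow = 132/1.7 = 77.65 MPa.
For a solid shaft τ = 16T/(πd³), so d³ = 16T/(π τ_allow) = 16×6610000/(π×77.65) = 433600 mm³.
d = (433600)^(1/3) = 75.69 mm.

d = 75.7 mm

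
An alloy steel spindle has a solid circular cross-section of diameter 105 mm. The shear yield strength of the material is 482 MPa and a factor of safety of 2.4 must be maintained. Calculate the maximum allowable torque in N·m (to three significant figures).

T_allow = 45600 N·m

τ_allow = 482/2.4 = 200.8 MPa.
For a solid shaft T_allow = τ_allow·πd³/16; πd³/16 = π×105³/16 = 227300 mm³.
T_allow = 200.8×227300 = 4.565×10^7 N·mm = 45650 N·m.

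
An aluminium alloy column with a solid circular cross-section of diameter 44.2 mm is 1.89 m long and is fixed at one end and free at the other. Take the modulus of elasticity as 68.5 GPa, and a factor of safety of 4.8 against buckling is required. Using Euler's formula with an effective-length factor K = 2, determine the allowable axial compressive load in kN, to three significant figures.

I = πd⁴/64 = π×44.2⁴/64 = 187400 mm⁴.
Effective length L_e = KL = 2×1.89 m = 3780 mm.
Euler critical load P_cr = π²EI/L_e² = π²×68500×187400/3780² = 8865 N.
P_allow = P_cr/n = 8865/4.8 = 1847 N.

P_allow = 1.85 kN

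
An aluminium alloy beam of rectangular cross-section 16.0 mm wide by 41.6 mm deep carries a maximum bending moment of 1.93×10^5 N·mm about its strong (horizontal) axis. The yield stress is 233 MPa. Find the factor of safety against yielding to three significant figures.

Section modulus S = bh²/6 = 16.0×41.6²/6 = 4615 mm³.
σ = M/S = 193000/4615 = 41.82 MPa.
n = 233/41.82 = 5.571.

n = 5.57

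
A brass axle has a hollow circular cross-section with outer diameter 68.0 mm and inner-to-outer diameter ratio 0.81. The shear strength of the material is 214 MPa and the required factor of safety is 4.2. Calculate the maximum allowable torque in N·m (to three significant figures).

τ_allow = 214/4.2 = 50.95 MPa.
For a hollow shaft T_allow = τ_allow·πd_o³(1−k⁴)/16 with 1−k⁴ = 0.5695, so πd_o³(1−k⁴)/16 = 35160 mm³.
T_allow = 50.95×35160 = 1.792×10^6 N·mm = 1792 N·m.

T_allow = 1790 N·m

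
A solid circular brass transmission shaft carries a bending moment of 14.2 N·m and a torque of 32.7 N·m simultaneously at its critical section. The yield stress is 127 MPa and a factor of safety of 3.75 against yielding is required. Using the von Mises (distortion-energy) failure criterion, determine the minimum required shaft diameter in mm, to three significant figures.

d = 21.2 mm

σ_allow = σ_y/n = 127/3.75 = 33.87 MPa.
For a solid shaft σ_b = 32M/(πd³) and τ = 16T/(πd³), so the von Mises stress is σ' = (16/πd³)·√(4M²+3T²).
√(4M²+3T²) = √(4×(14200)² + 3×(32700)²) = 63360 N·mm.
d³ = 16×63360/(π×33.87) = 9528 mm³.
d = 21.20 mm.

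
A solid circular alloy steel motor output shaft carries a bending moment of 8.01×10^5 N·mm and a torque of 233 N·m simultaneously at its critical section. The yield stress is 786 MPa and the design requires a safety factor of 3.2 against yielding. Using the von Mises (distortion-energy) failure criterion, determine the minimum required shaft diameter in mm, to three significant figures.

σ_allow = σ_y/n = 786/3.2 = 245.6 MPa.
For a solid shaft σ_b = 32M/(πd³) and τ = 16T/(πd³), so the von Mises stress is σ' = (16/πd³)·√(4M²+3T²).
√(4M²+3T²) = √(4×(801000)² + 3×(233000)²) = 1.652×10^6 N·mm.
d³ = 16×1.652×10^6/(π×245.6) = 34250 mm³.
d = 32.48 mm.

d = 32.5 mm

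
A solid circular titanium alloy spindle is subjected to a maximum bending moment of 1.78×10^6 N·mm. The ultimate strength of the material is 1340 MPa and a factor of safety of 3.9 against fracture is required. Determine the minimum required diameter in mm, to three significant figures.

d = 37.5 mm

σ_allow = 1340/3.9 = 343.6 MPa.
For a solid circular section σ = 32M/(πd³), so d³ = 32M/(π σ_allow) = 32×1780000/(π×343.6) = 52770 mm³.
d = 37.51 mm.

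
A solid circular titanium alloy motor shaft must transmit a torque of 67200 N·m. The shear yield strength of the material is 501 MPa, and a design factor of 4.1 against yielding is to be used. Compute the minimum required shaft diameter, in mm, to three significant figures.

Allowable shear stress τ_allow = 501/4.1 = 122.2 MPa.
For a solid shaft τ = 16T/(πd³), so d³ = 16T/(π τ_allow) = 16×6.7200×10^7/(π×122.2) = 2.801×10^6 mm³.
d = (2.801×10^6)^(1/3) = 141.0 mm.

d = 141 mm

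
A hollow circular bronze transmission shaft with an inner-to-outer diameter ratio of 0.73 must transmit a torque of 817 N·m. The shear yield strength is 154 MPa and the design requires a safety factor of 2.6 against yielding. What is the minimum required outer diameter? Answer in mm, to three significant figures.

τ_allow = 154/2.6 = 59.23 MPa.
For a hollow shaft τ = 16T/[πd_o³(1−k⁴)] with k = 0.73, so 1−k⁴ = 0.7160.
d_o³ = 16T/[π τ_allow (1−k⁴)] = 16×817000/(π×59.23×0.7160) = 98110 mm³.
d_o = 46.12 mm.

d_o = 46.1 mm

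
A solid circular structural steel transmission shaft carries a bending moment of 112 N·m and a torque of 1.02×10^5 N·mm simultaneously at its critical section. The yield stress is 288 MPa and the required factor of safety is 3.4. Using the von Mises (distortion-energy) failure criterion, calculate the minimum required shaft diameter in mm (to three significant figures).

σ_allow = σ_y/n = 288/3.4 = 84.71 MPa.
For a solid shaft σ_b = 32M/(πd³) and τ = 16T/(πd³), so the von Mises stress is σ' = (16/πd³)·√(4M²+3T²).
√(4M²+3T²) = √(4×(112000)² + 3×(102000)²) = 285300 N·mm.
d³ = 16×285300/(π×84.71) = 17150 mm³.
d = 25.79 mm.

d = 25.8 mm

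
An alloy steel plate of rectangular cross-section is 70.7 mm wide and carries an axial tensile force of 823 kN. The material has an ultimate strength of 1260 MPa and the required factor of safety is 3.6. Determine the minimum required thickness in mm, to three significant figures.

t = 33.3 mm

σ_allow = 1260/3.6 = 350.0 MPa.
Required area A = F/σ_allow = 823000/350.0 = 2351 mm².
t = A/w = 2351/70.7 = 33.26 mm.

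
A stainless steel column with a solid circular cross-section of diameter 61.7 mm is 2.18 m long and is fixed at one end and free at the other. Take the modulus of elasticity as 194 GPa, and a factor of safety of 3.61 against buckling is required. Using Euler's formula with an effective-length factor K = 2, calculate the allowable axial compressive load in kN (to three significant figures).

P_allow = 19.8 kN

I = πd⁴/64 = π×61.7⁴/64 = 711400 mm⁴.
Effective length L_e = KL = 2×2.18 m = 4360 mm.
Euler critical load P_cr = π²EI/L_e² = π²×194000×711400/4360² = 71650 N.
P_allow = P_cr/n = 71650/3.61 = 19850 N.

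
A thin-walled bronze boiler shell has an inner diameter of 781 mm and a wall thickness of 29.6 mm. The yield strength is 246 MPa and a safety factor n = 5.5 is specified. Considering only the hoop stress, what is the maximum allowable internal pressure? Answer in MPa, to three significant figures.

p_allow = 3.39 MPa

σ_allow = 246/5.5 = 44.73 MPa.
σ_h = pD/(2t) → p_allow = 2σ_allow t/D = 2×44.73×29.6/781 = 3.390 MPa.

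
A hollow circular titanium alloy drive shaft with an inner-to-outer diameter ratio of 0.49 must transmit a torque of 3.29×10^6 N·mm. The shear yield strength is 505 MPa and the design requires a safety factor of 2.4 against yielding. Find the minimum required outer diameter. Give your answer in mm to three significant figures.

d_o = 43.9 mm

τ_allow = 505/2.4 = 210.4 MPa.
For a hollow shaft τ = 16T/[πd_o³(1−k⁴)] with k = 0.49, so 1−k⁴ = 0.9424.
d_o³ = 16T/[π τ_allow (1−k⁴)] = 16×3290000/(π×210.4×0.9424) = 84500 mm³.
d_o = 43.88 mm.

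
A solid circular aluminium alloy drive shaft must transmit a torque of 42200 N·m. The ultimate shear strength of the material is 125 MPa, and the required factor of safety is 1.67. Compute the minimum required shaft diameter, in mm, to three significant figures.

d = 142 mm

Allowable shear stress τ_allow = 125/1.67 = 74.85 MPa.
For a solid shaft τ = 16T/(πd³), so d³ = 16T/(π τ_allow) = 16×4.2200×10^7/(π×74.85) = 2.871×10^6 mm³.
d = (2.871×10^6)^(1/3) = 142.1 mm.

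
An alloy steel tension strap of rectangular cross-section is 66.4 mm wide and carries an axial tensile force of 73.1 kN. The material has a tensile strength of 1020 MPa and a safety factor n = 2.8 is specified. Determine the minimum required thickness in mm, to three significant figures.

σ_allow = 1020/2.8 = 364.3 MPa.
Required area A = F/σ_allow = 73100/364.3 = 200.7 mm².
t = A/w = 200.7/66.4 = 3.022 mm.

t = 3.02 mm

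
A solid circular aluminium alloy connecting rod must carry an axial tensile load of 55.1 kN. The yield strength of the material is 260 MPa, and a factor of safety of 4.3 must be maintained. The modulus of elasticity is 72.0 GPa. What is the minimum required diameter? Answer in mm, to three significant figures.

Allowable stress σ_allow = 260/4.3 = 60.47 MPa.
Required area A = F/σ_allow = 55100/60.47 = 911.3 mm².
A = πd²/4 → d = √(4A/π) = 34.06 mm.

d = 34.1 mm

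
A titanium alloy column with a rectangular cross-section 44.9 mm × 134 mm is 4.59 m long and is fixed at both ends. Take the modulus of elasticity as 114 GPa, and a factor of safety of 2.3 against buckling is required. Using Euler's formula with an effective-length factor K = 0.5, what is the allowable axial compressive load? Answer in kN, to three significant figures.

P_allow = 93.9 kN

Buckling occurs about the weak axis: I_min = h·b³/12 = 134×44.9³/12 = 1.011×10^6 mm⁴ (b = 44.9 mm is the smaller dimension).
Effective length L_e = KL = 0.5×4.59 m = 2295 mm.
Euler critical load P_cr = π²EI/L_e² = π²×114000×1.011×10^6/2295² = 215900 N.
P_allow = P_cr/n = 215900/2.3 = 93880 N.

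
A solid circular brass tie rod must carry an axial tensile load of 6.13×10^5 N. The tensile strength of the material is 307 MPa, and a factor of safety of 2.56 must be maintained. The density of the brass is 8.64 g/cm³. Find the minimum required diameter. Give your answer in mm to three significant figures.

d = 80.7 mm

Allowable stress σ_allow = 307/2.56 = 119.9 MPa.
Required area A = F/σ_allow = 613000/119.9 = 5112 mm².
A = πd²/4 → d = √(4A/π) = 80.67 mm.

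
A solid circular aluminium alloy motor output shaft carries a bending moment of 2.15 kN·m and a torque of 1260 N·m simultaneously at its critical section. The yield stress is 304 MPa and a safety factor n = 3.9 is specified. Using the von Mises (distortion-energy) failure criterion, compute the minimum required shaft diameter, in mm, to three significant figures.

d = 68.0 mm

σ_allow = σ_y/n = 304/3.9 = 77.95 MPa.
For a solid shaft σ_b = 32M/(πd³) and τ = 16T/(πd³), so the von Mises stress is σ' = (16/πd³)·√(4M²+3T²).
√(4M²+3T²) = √(4×(2.150×10^6)² + 3×(1.260×10^6)²) = 4.822×10^6 N·mm.
d³ = 16×4.822×10^6/(π×77.95) = 315100 mm³.
d = 68.05 mm.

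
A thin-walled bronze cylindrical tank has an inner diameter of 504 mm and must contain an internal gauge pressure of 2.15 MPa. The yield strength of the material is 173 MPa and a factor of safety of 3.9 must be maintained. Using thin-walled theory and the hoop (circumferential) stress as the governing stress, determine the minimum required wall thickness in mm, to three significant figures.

t = 12.2 mm

σ_allow = 173/3.9 = 44.36 MPa.
Hoop stress σ_h = pD/(2t), so t = pD/(2σ_allow) = 2.15×504/(2×44.36) = 12.21 mm.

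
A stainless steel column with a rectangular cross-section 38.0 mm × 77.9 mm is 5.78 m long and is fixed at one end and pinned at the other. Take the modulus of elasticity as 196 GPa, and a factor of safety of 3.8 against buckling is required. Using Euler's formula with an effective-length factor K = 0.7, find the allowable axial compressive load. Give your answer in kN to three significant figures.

Buckling occurs about the weak axis: I_min = h·b³/12 = 77.9×38.0³/12 = 356200 mm⁴ (b = 38.0 mm is the smaller dimension).
Effective length L_e = KL = 0.7×5.78 m = 4046 mm.
Euler critical load P_cr = π²EI/L_e² = π²×196000×356200/4046² = 42090 N.
P_allow = P_cr/n = 42090/3.8 = 11080 N.

P_allow = 11.1 kN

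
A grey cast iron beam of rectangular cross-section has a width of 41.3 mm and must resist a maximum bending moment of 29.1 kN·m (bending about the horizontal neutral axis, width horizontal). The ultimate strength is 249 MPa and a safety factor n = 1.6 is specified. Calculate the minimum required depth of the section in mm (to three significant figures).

σ_allow = 249/1.6 = 155.6 MPa.
For a rectangular section σ = 6M/(bh²), so h² = 6M/(b σ_allow) = 6×2.9100×10^7/(41.3×155.6) = 27170 mm².
h = 164.8 mm.

h = 165 mm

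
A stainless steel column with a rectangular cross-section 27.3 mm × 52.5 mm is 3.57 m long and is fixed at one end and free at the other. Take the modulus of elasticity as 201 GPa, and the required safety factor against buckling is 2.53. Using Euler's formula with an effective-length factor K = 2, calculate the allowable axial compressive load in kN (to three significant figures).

P_allow = 1.37 kN

Buckling occurs about the weak axis: I_min = h·b³/12 = 52.5×27.3³/12 = 89020 mm⁴ (b = 27.3 mm is the smaller dimension).
Effective length L_e = KL = 2×3.57 m = 7140 mm.
Euler critical load P_cr = π²EI/L_e² = π²×201000×89020/7140² = 3464 N.
P_allow = P_cr/n = 3464/2.53 = 1369 N.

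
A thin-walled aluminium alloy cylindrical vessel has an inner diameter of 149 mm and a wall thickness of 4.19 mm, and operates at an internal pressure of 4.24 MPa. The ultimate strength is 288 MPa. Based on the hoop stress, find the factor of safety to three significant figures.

σ_h = pD/(2t) = 4.24×149/(2×4.19) = 75.39 MPa.
n = 288/75.39 = 3.820.

n = 3.82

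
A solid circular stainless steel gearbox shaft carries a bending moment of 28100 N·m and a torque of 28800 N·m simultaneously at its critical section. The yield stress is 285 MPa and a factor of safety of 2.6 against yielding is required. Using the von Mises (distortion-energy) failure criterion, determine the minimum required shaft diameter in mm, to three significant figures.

d = 152 mm

σ_allow = σ_y/n = 285/2.6 = 109.6 MPa.
For a solid shaft σ_b = 32M/(πd³) and τ = 16T/(πd³), so the von Mises stress is σ' = (16/πd³)·√(4M²+3T²).
√(4M²+3T²) = √(4×(2.810×10^7)² + 3×(2.880×10^7)²) = 7.514×10^7 N·mm.
d³ = 16×7.514×10^7/(π×109.6) = 3.491×10^6 mm³.
d = 151.7 mm.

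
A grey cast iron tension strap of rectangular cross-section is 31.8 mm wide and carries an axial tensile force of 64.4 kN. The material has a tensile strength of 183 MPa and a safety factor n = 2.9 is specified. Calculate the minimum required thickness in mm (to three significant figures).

σ_allow = 183/2.9 = 63.10 MPa.
Required area A = F/σ_allow = 64400/63.10 = 1021 mm².
t = A/w = 1021/31.8 = 32.09 mm.

t = 32.1 mm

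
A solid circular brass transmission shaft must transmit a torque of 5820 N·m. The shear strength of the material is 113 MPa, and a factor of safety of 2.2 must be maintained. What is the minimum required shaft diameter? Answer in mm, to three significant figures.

Allowable shear stress τ_allow = 113/2.2 = 51.36 MPa.
For a solid shaft τ = 16T/(πd³), so d³ = 16T/(π τ_allow) = 16×5820000/(π×51.36) = 577100 mm³.
d = (577100)^(1/3) = 83.26 mm.

d = 83.3 mm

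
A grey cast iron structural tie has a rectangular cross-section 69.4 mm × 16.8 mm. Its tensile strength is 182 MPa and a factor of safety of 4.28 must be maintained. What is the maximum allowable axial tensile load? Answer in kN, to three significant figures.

σ_allow = 182/4.28 = 42.52 MPa.
A = 69.4×16.8 = 1166 mm².
F_allow = σ_allow × A = 42.52×1166 = 49580 N.

F_allow = 49.6 kN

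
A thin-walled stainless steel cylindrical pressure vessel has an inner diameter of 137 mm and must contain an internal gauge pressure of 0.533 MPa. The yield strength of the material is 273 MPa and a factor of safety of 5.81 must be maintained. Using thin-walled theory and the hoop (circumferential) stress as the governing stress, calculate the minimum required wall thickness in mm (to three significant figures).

σ_allow = 273/5.81 = 46.99 MPa.
Hoop stress σ_h = pD/(2t), so t = pD/(2σ_allow) = 0.533×137/(2×46.99) = 0.7770 mm.

t = 0.777 mm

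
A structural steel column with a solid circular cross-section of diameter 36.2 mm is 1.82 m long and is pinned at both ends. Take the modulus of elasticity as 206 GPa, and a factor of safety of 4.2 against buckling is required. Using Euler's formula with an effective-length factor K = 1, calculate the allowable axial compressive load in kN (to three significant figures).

P_allow = 12.3 kN

I = πd⁴/64 = π×36.2⁴/64 = 84300 mm⁴.
Effective length L_e = KL = 1×1.82 m = 1820 mm.
Euler critical load P_cr = π²EI/L_e² = π²×206000×84300/1820² = 51740 N.
P_allow = P_cr/n = 51740/4.2 = 12320 N.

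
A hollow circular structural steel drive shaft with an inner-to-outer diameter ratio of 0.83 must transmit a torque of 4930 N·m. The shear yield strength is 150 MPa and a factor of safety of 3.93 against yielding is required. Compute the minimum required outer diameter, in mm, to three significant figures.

τ_allow = 150/3.93 = 38.17 MPa.
For a hollow shaft τ = 16T/[πd_o³(1−k⁴)] with k = 0.83, so 1−k⁴ = 0.5254.
d_o³ = 16T/[π τ_allow (1−k⁴)] = 16×4930000/(π×38.17×0.5254) = 1.252×10^6 mm³.
d_o = 107.8 mm.

d_o = 108 mm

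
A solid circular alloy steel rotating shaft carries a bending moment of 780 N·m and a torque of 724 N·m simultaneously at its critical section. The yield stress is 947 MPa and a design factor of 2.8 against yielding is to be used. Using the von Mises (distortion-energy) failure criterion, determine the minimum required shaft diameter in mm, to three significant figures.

d = 31.1 mm

σ_allow = σ_y/n = 947/2.8 = 338.2 MPa.
For a solid shaft σ_b = 32M/(πd³) and τ = 16T/(πd³), so the von Mises stress is σ' = (16/πd³)·√(4M²+3T²).
√(4M²+3T²) = √(4×(780000)² + 3×(724000)²) = 2.002×10^6 N·mm.
d³ = 16×2.002×10^6/(π×338.2) = 30140 mm³.
d = 31.12 mm.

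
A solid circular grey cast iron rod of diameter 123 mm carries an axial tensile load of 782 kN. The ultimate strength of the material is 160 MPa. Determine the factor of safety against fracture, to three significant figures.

n = 2.43

A = πd²/4 = 11880 mm².
σ = F/A = 782000/11880 = 65.81 MPa.
n = 160/65.81 = 2.431.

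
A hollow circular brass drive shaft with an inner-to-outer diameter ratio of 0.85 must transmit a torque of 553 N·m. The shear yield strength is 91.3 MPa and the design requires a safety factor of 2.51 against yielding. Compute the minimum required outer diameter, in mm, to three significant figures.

d_o = 54.5 mm

τ_allow = 91.3/2.51 = 36.37 MPa.
For a hollow shaft τ = 16T/[πd_o³(1−k⁴)] with k = 0.85, so 1−k⁴ = 0.4780.
d_o³ = 16T/[π τ_allow (1−k⁴)] = 16×553000/(π×36.37×0.4780) = 162000 mm³.
d_o = 54.51 mm.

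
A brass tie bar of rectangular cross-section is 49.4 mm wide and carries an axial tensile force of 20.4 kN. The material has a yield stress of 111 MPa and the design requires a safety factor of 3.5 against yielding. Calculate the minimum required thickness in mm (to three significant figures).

t = 13.0 mm

σ_allow = 111/3.5 = 31.71 MPa.
Required area A = F/σ_allow = 20400/31.71 = 643.2 mm².
t = A/w = 643.2/49.4 = 13.02 mm.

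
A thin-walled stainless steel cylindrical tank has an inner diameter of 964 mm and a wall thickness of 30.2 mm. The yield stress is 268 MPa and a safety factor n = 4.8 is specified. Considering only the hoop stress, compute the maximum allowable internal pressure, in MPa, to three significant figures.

σ_allow = 268/4.8 = 55.83 MPa.
σ_h = pD/(2t) → p_allow = 2σ_allow t/D = 2×55.83×30.2/964 = 3.498 MPa.

p_allow = 3.50 MPa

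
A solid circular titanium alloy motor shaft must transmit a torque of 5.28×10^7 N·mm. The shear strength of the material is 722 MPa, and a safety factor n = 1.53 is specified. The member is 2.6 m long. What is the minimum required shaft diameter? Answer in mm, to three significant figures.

Allowable shear stress τ_allow = 722/1.53 = 471.9 MPa.
For a solid shaft τ = 16T/(πd³), so d³ = 16T/(π τ_allow) = 16×5.2800×10^7/(π×471.9) = 569800 mm³.
d = (569800)^(1/3) = 82.91 mm.

d = 82.9 mm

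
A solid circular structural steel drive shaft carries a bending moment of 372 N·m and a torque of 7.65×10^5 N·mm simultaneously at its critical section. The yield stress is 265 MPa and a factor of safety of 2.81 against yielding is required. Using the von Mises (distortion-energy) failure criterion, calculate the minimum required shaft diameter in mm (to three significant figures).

d = 43.5 mm

σ_allow = σ_y/n = 265/2.81 = 94.31 MPa.
For a solid shaft σ_b = 32M/(πd³) and τ = 16T/(πd³), so the von Mises stress is σ' = (16/πd³)·√(4M²+3T²).
√(4M²+3T²) = √(4×(372000)² + 3×(765000)²) = 1.520×10^6 N·mm.
d³ = 16×1.520×10^6/(π×94.31) = 82070 mm³.
d = 43.46 mm.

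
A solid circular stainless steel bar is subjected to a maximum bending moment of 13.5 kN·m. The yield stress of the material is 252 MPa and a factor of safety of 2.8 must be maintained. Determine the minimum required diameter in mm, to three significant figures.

σ_allow = 252/2.8 = 90.00 MPa.
For a solid circular section σ = 32M/(πd³), so d³ = 32M/(π σ_allow) = 32×1.3500×10^7/(π×90.00) = 1.528×10^6 mm³.
d = 115.2 mm.

d = 115 mm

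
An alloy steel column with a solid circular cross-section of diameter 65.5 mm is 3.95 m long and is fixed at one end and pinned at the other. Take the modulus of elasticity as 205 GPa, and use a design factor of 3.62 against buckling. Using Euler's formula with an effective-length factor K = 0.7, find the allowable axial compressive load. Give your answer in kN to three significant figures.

P_allow = 66.1 kN

I = πd⁴/64 = π×65.5⁴/64 = 903500 mm⁴.
Effective length L_e = KL = 0.7×3.95 m = 2765 mm.
Euler critical load P_cr = π²EI/L_e² = π²×205000×903500/2765² = 239100 N.
P_allow = P_cr/n = 239100/3.62 = 66050 N.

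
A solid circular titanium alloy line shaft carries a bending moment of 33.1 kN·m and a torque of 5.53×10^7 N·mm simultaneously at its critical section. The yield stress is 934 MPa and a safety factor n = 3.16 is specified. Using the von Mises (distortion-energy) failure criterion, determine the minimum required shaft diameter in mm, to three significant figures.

d = 126 mm

σ_allow = σ_y/n = 934/3.16 = 295.6 MPa.
For a solid shaft σ_b = 32M/(πd³) and τ = 16T/(πd³), so the von Mises stress is σ' = (16/πd³)·√(4M²+3T²).
√(4M²+3T²) = √(4×(3.310×10^7)² + 3×(5.530×10^7)²) = 1.164×10^8 N·mm.
d³ = 16×1.164×10^8/(π×295.6) = 2.006×10^6 mm³.
d = 126.1 mm.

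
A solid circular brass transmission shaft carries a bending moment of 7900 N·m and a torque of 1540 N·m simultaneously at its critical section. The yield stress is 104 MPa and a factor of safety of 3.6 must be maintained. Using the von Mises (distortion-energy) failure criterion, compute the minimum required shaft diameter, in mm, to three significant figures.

σ_allow = σ_y/n = 104/3.6 = 28.89 MPa.
For a solid shaft σ_b = 32M/(πd³) and τ = 16T/(πd³), so the von Mises stress is σ' = (16/πd³)·√(4M²+3T²).
√(4M²+3T²) = √(4×(7.900×10^6)² + 3×(1.540×10^6)²) = 1.602×10^7 N·mm.
d³ = 16×1.602×10^7/(π×28.89) = 2.825×10^6 mm³.
d = 141.4 mm.

d = 141 mm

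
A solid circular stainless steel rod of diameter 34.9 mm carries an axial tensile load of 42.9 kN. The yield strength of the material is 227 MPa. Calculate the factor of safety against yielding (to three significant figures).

n = 5.06

A = πd²/4 = 956.6 mm².
σ = F/A = 42900/956.6 = 44.85 MPa.
n = 227/44.85 = 5.062.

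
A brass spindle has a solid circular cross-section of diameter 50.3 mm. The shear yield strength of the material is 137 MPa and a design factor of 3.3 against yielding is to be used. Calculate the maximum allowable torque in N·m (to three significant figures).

τ_allow = 137/3.3 = 41.52 MPa.
For a solid shaft T_allow = τ_allow·πd³/16; πd³/16 = π×50.3³/16 = 24990 mm³.
T_allow = 41.52×24990 = 1.037×10^6 N·mm = 1037 N·m.

T_allow = 1040 N·m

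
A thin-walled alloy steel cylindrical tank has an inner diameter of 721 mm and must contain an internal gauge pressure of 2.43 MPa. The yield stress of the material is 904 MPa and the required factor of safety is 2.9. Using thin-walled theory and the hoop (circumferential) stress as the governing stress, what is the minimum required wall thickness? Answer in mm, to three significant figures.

σ_allow = 904/2.9 = 311.7 MPa.
Hoop stress σ_h = pD/(2t), so t = pD/(2σ_allow) = 2.43×721/(2×311.7) = 2.810 mm.

t = 2.81 mm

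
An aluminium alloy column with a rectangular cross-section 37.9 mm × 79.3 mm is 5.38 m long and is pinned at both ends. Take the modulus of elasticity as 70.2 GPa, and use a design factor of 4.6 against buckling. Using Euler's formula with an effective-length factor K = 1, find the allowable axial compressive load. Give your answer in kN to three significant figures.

P_allow = 1.87 kN

Buckling occurs about the weak axis: I_min = h·b³/12 = 79.3×37.9³/12 = 359800 mm⁴ (b = 37.9 mm is the smaller dimension).
Effective length L_e = KL = 1×5.38 m = 5380 mm.
Euler critical load P_cr = π²EI/L_e² = π²×70200×359800/5380² = 8612 N.
P_allow = P_cr/n = 8612/4.6 = 1872 N.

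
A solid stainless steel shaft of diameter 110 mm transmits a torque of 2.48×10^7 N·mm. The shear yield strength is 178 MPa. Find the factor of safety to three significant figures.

τ = 16T/(πd³) = 16×2.4800×10^7/(π×110³) = 94.90 MPa.
n = τ_limit/τ = 178/94.90 = 1.876.

n = 1.88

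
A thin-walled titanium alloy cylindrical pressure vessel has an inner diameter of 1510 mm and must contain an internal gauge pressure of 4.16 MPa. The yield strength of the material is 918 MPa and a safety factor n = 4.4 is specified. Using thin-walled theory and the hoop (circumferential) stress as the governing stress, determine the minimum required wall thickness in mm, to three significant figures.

σ_allow = 918/4.4 = 208.6 MPa.
Hoop stress σ_h = pD/(2t), so t = pD/(2σ_allow) = 4.16×1510/(2×208.6) = 15.05 mm.

t = 15.1 mm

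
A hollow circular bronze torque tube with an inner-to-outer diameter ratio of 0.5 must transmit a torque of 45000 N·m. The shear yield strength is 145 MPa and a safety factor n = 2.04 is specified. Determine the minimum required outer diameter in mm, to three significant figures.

d_o = 151 mm

τ_allow = 145/2.04 = 71.08 MPa.
For a hollow shaft τ = 16T/[πd_o³(1−k⁴)] with k = 0.5, so 1−k⁴ = 0.9375.
d_o³ = 16T/[π τ_allow (1−k⁴)] = 16×4.5000×10^7/(π×71.08×0.9375) = 3.439×10^6 mm³.
d_o = 150.9 mm.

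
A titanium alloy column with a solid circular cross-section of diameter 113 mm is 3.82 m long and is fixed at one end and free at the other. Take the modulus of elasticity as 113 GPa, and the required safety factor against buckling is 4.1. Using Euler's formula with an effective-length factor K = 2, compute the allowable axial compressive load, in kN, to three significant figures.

P_allow = 37.3 kN

I = πd⁴/64 = π×113⁴/64 = 8.004×10^6 mm⁴.
Effective length L_e = KL = 2×3.82 m = 7640 mm.
Euler critical load P_cr = π²EI/L_e² = π²×113000×8.004×10^6/7640² = 152900 N.
P_allow = P_cr/n = 152900/4.1 = 37300 N.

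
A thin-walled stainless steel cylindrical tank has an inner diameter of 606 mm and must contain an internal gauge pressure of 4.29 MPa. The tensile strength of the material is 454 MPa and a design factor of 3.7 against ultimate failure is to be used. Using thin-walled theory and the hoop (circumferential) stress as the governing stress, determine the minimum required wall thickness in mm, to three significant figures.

t = 10.6 mm

σ_allow = 454/3.7 = 122.7 MPa.
Hoop stress σ_h = pD/(2t), so t = pD/(2σ_allow) = 4.29×606/(2×122.7) = 10.59 mm.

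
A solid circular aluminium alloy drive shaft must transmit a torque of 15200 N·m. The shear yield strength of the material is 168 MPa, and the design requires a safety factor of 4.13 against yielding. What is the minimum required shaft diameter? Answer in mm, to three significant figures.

d = 124 mm

Allowable shear stress τ_allow = 168/4.13 = 40.68 MPa.
For a solid shaft τ = 16T/(πd³), so d³ = 16T/(π τ_allow) = 16×1.5200×10^7/(π×40.68) = 1.903×10^6 mm³.
d = (1.903×10^6)^(1/3) = 123.9 mm.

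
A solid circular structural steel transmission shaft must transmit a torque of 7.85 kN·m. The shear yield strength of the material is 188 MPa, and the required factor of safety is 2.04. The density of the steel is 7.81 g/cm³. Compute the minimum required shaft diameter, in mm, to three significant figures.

Allowable shear stress τ_allow = 188/2.04 = 92.16 MPa.
For a solid shaft τ = 16T/(πd³), so d³ = 16T/(π τ_allow) = 16×7850000/(π×92.16) = 433800 mm³.
d = (433800)^(1/3) = 75.70 mm.

d = 75.7 mm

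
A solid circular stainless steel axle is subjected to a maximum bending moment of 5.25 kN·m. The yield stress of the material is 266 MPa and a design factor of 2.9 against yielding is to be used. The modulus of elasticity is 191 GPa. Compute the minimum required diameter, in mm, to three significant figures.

d = 83.5 mm

σ_allow = 266/2.9 = 91.72 MPa.
For a solid circular section σ = 32M/(πd³), so d³ = 32M/(π σ_allow) = 32×5250000/(π×91.72) = 583000 mm³.
d = 83.54 mm.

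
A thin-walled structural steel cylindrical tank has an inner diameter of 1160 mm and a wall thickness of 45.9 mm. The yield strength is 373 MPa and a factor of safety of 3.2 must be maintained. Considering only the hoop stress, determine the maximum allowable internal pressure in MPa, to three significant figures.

p_allow = 9.22 MPa

σ_allow = 373/3.2 = 116.6 MPa.
σ_h = pD/(2t) → p_allow = 2σ_allow t/D = 2×116.6×45.9/1160 = 9.225 MPa.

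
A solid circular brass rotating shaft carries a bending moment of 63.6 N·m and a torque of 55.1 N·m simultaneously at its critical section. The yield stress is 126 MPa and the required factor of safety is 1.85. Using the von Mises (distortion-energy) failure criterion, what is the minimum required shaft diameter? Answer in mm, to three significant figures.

d = 22.8 mm

σ_allow = σ_y/n = 126/1.85 = 68.11 MPa.
For a solid shaft σ_b = 32M/(πd³) and τ = 16T/(πd³), so the von Mises stress is σ' = (16/πd³)·√(4M²+3T²).
√(4M²+3T²) = √(4×(63600)² + 3×(55100)²) = 159000 N·mm.
d³ = 16×159000/(π×68.11) = 11890 mm³.
d = 22.82 mm.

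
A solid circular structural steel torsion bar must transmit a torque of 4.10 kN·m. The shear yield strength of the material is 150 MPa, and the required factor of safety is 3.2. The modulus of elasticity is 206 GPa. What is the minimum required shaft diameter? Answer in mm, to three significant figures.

Allowable shear stress τ_allow = 150/3.2 = 46.88 MPa.
For a solid shaft τ = 16T/(πd³), so d³ = 16T/(π τ_allow) = 16×4100000/(π×46.88) = 445500 mm³.
d = (445500)^(1/3) = 76.37 mm.

d = 76.4 mm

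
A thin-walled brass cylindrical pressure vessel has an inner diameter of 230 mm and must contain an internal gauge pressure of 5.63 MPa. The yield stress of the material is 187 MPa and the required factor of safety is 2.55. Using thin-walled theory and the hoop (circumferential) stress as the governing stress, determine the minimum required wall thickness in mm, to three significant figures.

t = 8.83 mm

σ_allow = 187/2.55 = 73.33 MPa.
Hoop stress σ_h = pD/(2t), so t = pD/(2σ_allow) = 5.63×230/(2×73.33) = 8.829 mm.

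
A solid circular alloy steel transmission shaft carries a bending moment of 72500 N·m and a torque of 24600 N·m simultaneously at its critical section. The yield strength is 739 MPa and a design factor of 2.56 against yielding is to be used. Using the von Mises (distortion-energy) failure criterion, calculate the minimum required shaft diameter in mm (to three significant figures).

d = 139 mm

σ_allow = σ_y/n = 739/2.56 = 288.7 MPa.
For a solid shaft σ_b = 32M/(πd³) and τ = 16T/(πd³), so the von Mises stress is σ' = (16/πd³)·√(4M²+3T²).
√(4M²+3T²) = √(4×(7.250×10^7)² + 3×(2.460×10^7)²) = 1.511×10^8 N·mm.
d³ = 16×1.511×10^8/(π×288.7) = 2.666×10^6 mm³.
d = 138.7 mm.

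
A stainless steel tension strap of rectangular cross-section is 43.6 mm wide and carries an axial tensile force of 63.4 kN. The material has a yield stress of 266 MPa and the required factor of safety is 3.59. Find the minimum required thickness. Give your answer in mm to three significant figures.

σ_allow = 266/3.59 = 74.09 MPa.
Required area A = F/σ_allow = 63400/74.09 = 855.7 mm².
t = A/w = 855.7/43.6 = 19.63 mm.

t = 19.6 mm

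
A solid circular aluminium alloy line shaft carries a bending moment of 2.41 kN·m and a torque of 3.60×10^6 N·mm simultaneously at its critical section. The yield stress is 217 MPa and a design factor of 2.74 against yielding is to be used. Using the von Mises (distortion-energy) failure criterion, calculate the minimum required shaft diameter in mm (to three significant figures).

σ_allow = σ_y/n = 217/2.74 = 79.20 MPa.
For a solid shaft σ_b = 32M/(πd³) and τ = 16T/(πd³), so the von Mises stress is σ' = (16/πd³)·√(4M²+3T²).
√(4M²+3T²) = √(4×(2.410×10^6)² + 3×(3.600×10^6)²) = 7.881×10^6 N·mm.
d³ = 16×7.881×10^6/(π×79.20) = 506800 mm³.
d = 79.73 mm.

d = 79.7 mm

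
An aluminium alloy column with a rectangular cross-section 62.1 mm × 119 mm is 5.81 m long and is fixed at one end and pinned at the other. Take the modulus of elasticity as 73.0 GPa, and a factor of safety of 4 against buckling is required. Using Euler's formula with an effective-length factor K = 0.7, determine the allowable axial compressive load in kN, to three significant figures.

Buckling occurs about the weak axis: I_min = h·b³/12 = 119×62.1³/12 = 2.375×10^6 mm⁴ (b = 62.1 mm is the smaller dimension).
Effective length L_e = KL = 0.7×5.81 m = 4067 mm.
Euler critical load P_cr = π²EI/L_e² = π²×73000×2.375×10^6/4067² = 103400 N.
P_allow = P_cr/n = 103400/4 = 25860 N.

P_allow = 25.9 kN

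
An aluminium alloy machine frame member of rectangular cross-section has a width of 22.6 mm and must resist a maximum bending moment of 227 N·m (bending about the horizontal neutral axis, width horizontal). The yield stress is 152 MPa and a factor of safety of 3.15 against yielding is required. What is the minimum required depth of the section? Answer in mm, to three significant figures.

σ_allow = 152/3.15 = 48.25 MPa.
For a rectangular section σ = 6M/(bh²), so h² = 6M/(b σ_allow) = 6×227000/(22.6×48.25) = 1249 mm².
h = 35.34 mm.

h = 35.3 mm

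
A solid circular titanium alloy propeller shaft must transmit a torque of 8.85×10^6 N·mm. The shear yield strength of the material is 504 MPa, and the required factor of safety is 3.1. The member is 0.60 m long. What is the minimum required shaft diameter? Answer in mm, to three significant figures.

Allowable shear stress τ_allow = 504/3.1 = 162.6 MPa.
For a solid shaft τ = 16T/(πd³), so d³ = 16T/(π τ_allow) = 16×8850000/(π×162.6) = 277200 mm³.
d = (277200)^(1/3) = 65.21 mm.

d = 65.2 mm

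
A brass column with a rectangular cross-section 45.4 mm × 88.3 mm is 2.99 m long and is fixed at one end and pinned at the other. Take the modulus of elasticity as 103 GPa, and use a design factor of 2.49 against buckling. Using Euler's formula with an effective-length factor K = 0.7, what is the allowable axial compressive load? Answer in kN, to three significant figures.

Buckling occurs about the weak axis: I_min = h·b³/12 = 88.3×45.4³/12 = 688600 mm⁴ (b = 45.4 mm is the smaller dimension).
Effective length L_e = KL = 0.7×2.99 m = 2093 mm.
Euler critical load P_cr = π²EI/L_e² = π²×103000×688600/2093² = 159800 N.
P_allow = P_cr/n = 159800/2.49 = 64170 N.

P_allow = 64.2 kN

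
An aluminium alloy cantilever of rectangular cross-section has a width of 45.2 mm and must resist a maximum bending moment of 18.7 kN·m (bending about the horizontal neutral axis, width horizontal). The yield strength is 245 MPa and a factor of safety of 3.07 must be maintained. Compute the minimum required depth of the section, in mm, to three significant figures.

σ_allow = 245/3.07 = 79.80 MPa.
For a rectangular section σ = 6M/(bh²), so h² = 6M/(b σ_allow) = 6×1.8700×10^7/(45.2×79.80) = 31100 mm².
h = 176.4 mm.

h = 176 mm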